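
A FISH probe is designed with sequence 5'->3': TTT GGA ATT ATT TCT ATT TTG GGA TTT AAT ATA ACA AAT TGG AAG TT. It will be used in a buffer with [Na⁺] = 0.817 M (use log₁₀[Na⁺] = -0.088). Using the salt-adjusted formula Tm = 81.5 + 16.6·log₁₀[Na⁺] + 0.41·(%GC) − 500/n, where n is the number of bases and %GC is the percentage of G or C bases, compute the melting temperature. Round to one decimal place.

Length n = 47. Scanning the sequence gives A=15, G=8, C=2, T=22.
G+C = 10, so %GC = 10/47 × 100 = 21.277%
Salt term: 16.6 × (-0.088) = -1.461
GC term: 0.41 × 21.277 = 8.724; length term: −500/47 = −10.638
Tm = 81.5 + (-1.461) + 8.724 − 10.638 = 78.125 → 78.1°C

78.1°C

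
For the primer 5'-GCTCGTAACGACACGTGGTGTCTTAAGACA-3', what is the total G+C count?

15

Counting bases: C=7, T=7, G=8, A=8
Total G or C: 8 + 7 = 15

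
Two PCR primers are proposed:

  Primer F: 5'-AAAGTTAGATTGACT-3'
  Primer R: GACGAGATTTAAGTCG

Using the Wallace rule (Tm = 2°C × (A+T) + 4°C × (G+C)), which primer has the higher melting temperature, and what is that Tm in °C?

Primer F: A+T=11, G+C=4 → Tm = 2(11)+4(4) = 38°C
Primer R: A+T=9, G+C=7 → Tm = 2(9)+4(7) = 46°C
38°C vs 46°C → primer R is higher.

Primer R, 46°C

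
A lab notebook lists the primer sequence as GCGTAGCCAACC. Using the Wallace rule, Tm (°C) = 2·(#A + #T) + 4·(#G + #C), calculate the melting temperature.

Scanning the sequence gives A=3, G=3, T=1, C=5.
So N_AT = 4 and N_GC = 8.
Tm = 4·8 + 2·4 = 32 + 8 = 40°C

40°C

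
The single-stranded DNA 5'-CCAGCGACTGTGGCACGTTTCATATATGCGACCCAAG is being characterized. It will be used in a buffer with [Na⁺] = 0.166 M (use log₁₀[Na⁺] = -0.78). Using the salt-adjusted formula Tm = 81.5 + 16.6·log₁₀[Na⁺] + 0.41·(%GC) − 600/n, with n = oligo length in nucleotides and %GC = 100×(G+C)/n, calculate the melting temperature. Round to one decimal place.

74.5°C

Length n = 37. Counting bases: C=11, G=9, T=8, A=9
G+C = 20, so %GC = 20/37 × 100 = 54.054%
Salt term: 16.6 × (-0.78) = -12.948
GC term: 0.41 × 54.054 = 22.162; length term: −600/37 = −16.216
Tm = 81.5 + (-12.948) + 22.162 − 16.216 = 74.498 → 74.5°C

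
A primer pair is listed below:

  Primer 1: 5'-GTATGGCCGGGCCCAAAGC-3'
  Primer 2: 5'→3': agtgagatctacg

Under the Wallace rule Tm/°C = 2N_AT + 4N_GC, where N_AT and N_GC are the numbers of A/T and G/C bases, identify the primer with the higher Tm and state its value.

Primer 1, 64°C

Primer 1: A+T=6, G+C=13 → Tm = 2(6)+4(13) = 64°C
Primer 2: A+T=7, G+C=6 → Tm = 2(7)+4(6) = 38°C
64°C vs 38°C → primer 1 is higher.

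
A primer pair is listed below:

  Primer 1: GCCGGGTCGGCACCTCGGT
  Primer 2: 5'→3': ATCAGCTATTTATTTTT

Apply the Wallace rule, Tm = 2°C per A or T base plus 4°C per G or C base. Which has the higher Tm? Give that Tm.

Primer 1: A+T=4, G+C=15 → Tm = 2(4)+4(15) = 68°C
Primer 2: A+T=14, G+C=3 → Tm = 2(14)+4(3) = 40°C
68°C vs 40°C → primer 1 is higher.

Primer 1, 68°C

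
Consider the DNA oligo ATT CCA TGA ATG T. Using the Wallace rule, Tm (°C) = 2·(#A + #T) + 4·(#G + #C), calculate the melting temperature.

G=2, T=5, C=2, A=4
So N_AT = 9 and N_GC = 4.
Tm = 4·4 + 2·9 = 16 + 18 = 34°C

34°C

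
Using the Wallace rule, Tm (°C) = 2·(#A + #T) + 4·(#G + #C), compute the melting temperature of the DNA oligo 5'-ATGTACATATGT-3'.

Base counts: A=4, C=1, T=5, G=2
AT pairs contribute 9, GC pairs contribute 3.
Tm = 2×9 + 4×3 = 30°C

30°C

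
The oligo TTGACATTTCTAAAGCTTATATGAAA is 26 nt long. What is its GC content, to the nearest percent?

G=3, T=10, C=3, A=10
G+C = 3 + 3 = 6 out of 26 bases
%GC = 6/26 × 100 = 23.08% ≈ 23%

23%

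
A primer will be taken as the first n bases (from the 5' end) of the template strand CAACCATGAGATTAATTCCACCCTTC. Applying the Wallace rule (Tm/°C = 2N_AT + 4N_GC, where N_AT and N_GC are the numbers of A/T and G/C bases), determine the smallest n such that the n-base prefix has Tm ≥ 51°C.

First 18 bases: CAACCATGAGATTAATTC → Tm = 48°C (< 51°C)
First 19 bases: CAACCATGAGATTAATTCC → Tm = 52°C (≥ 51°C)
Since every base adds ≥2°C, Tm only increases with n, so the threshold is first crossed at n = 19.

n = 19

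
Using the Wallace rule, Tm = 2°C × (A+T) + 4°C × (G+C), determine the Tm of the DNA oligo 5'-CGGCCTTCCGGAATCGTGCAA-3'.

68°C

Scanning the sequence gives A=4, C=7, T=4, G=6.
A+T = 8, G+C = 13
Tm = 4·13 + 2·8 = 52 + 16 = 68°C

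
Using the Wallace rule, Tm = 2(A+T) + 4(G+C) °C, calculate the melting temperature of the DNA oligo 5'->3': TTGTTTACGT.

26°C

Counting bases: T=6, G=2, C=1, A=1
A+T = 7, G+C = 3
Tm = 4·3 + 2·7 = 12 + 14 = 26°C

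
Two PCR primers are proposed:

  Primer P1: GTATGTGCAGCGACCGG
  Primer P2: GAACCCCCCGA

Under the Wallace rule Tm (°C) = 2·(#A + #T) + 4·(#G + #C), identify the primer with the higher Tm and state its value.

Primer P1: A+T=6, G+C=11 → Tm = 2(6)+4(11) = 56°C
Primer P2: A+T=3, G+C=8 → Tm = 2(3)+4(8) = 38°C
56°C vs 38°C → primer P1 is higher.

Primer P1, 56°C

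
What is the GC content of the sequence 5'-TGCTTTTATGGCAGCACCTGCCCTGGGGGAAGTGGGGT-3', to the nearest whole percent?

61%

Scanning the sequence gives C=8, T=10, A=5, G=15.
G+C = 15 + 8 = 23 out of 38 bases
%GC = 23/38 × 100 = 60.53% ≈ 61%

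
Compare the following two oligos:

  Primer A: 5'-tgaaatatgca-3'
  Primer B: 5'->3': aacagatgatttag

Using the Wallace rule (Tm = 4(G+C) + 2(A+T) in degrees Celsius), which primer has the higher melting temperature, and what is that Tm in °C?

Primer A: A+T=8, G+C=3 → Tm = 2(8)+4(3) = 28°C
Primer B: A+T=10, G+C=4 → Tm = 2(10)+4(4) = 36°C
28°C vs 36°C → primer B is higher.

Primer B, 36°C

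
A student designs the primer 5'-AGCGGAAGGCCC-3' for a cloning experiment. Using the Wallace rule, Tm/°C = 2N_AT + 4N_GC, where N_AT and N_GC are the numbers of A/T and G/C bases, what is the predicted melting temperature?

42°C

A=3, C=4, T=0, G=5
A+T = 3, G+C = 9
Tm = 2(3) + 4(9) = 6 + 36 = 42°C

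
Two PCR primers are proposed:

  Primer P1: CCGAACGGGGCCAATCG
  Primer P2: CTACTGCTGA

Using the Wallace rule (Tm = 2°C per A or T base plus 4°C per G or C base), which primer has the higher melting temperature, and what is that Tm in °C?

Primer P1, 58°C

Primer P1: A+T=5, G+C=12 → Tm = 2(5)+4(12) = 58°C
Primer P2: A+T=5, G+C=5 → Tm = 2(5)+4(5) = 30°C
58°C vs 30°C → primer P1 is higher.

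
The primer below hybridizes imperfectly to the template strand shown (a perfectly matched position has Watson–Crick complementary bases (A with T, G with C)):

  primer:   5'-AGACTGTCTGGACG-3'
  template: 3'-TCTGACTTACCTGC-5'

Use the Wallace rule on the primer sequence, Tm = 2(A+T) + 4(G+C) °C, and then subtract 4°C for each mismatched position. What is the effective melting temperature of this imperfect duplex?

36°C

Primer base counts: A=3, T=3, G=5, C=3 → A+T=6, G+C=8
Perfect-match Tm = 2(6) + 4(8) = 12 + 32 = 44°C
Mismatches (positions where the bases are not complementary): 2 (at positions 7, 8)
Effective Tm = 44 − 2×4 = 44 − 8 = 36°C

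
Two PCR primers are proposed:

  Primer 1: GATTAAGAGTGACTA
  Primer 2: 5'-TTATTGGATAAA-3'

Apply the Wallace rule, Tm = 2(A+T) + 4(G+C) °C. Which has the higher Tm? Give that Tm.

Primer 1: A+T=10, G+C=5 → Tm = 2(10)+4(5) = 40°C
Primer 2: A+T=10, G+C=2 → Tm = 2(10)+4(2) = 28°C
40°C vs 28°C → primer 1 is higher.

Primer 1, 40°C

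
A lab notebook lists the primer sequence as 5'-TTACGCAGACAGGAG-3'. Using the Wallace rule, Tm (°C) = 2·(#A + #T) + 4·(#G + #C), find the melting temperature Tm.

46°C

C=3, G=5, A=5, T=2
A+T = 7, G+C = 8
Tm = 2×7 + 4×8 = 46°C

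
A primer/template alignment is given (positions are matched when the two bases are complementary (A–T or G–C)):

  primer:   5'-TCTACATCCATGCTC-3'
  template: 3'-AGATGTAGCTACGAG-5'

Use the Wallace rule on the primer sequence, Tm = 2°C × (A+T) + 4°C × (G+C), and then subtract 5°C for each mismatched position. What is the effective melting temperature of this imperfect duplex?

39°C

Primer base counts: A=3, T=5, G=1, C=6 → A+T=8, G+C=7
Perfect-match Tm = 2(8) + 4(7) = 16 + 28 = 44°C
Mismatches (positions where the bases are not complementary): 1 (at position 9)
Effective Tm = 44 − 1×5 = 44 − 5 = 39°C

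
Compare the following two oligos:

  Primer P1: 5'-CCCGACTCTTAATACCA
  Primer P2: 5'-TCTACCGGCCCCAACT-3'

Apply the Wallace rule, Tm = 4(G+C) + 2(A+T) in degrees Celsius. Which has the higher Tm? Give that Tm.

Primer P1: A+T=9, G+C=8 → Tm = 2(9)+4(8) = 50°C
Primer P2: A+T=6, G+C=10 → Tm = 2(6)+4(10) = 52°C
50°C vs 52°C → primer P2 is higher.

Primer P2, 52°C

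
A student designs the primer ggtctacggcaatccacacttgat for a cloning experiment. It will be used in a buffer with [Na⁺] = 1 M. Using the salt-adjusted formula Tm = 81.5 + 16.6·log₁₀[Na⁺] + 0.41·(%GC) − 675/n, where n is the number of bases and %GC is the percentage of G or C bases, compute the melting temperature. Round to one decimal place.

Length n = 24. C=7, G=5, T=6, A=6
G+C = 12, so %GC = 12/24 × 100 = 50%
Salt term: 16.6 × (0) = 0
GC term: 0.41 × 50 = 20.5; length term: −675/24 = −28.125
Tm = 81.5 + (0) + 20.5 − 28.125 = 73.875 → 73.9°C

73.9°C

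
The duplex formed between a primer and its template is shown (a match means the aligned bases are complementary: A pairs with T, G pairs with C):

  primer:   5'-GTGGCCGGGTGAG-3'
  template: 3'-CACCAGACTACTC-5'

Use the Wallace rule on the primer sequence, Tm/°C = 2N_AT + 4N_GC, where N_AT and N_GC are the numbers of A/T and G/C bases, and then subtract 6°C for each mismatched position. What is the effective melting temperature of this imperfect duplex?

Primer base counts: A=1, T=2, G=8, C=2 → A+T=3, G+C=10
Perfect-match Tm = 2(3) + 4(10) = 6 + 40 = 46°C
Mismatches (positions where the bases are not complementary): 3 (at positions 5, 7, 9)
Effective Tm = 46 − 3×6 = 46 − 18 = 28°C

28°C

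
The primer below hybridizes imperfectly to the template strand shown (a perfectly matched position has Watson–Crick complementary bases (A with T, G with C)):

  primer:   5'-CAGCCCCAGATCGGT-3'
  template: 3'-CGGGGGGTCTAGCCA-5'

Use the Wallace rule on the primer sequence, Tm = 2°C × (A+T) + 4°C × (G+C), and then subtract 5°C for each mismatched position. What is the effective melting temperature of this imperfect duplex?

35°C

Primer base counts: A=3, T=2, G=4, C=6 → A+T=5, G+C=10
Perfect-match Tm = 2(5) + 4(10) = 10 + 40 = 50°C
Mismatches (positions where the bases are not complementary): 3 (at positions 1, 2, 3)
Effective Tm = 50 − 3×5 = 50 − 15 = 35°C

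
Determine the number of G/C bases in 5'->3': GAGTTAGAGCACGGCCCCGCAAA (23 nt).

Base counts: A=7, G=7, T=2, C=7
Total G or C: 7 + 7 = 14

14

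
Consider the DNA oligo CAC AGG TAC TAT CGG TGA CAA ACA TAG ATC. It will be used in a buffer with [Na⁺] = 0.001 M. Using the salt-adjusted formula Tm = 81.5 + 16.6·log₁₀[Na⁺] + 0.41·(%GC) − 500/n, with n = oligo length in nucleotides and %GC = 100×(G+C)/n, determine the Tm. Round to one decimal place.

32.8°C

Length n = 30. Scanning the sequence gives A=11, G=6, C=7, T=6.
G+C = 13, so %GC = 13/30 × 100 = 43.333%
Salt term: 16.6 × (-3) = -49.8
GC term: 0.41 × 43.333 = 17.767; length term: −500/30 = −16.667
Tm = 81.5 + (-49.8) + 17.767 − 16.667 = 32.8 → 32.8°C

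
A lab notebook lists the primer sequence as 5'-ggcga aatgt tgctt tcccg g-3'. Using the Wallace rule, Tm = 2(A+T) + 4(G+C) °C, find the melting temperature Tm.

Counting bases: T=6, A=3, G=7, C=5
A+T = 9, G+C = 12
Tm = 2(9) + 4(12) = 18 + 48 = 66°C

66°C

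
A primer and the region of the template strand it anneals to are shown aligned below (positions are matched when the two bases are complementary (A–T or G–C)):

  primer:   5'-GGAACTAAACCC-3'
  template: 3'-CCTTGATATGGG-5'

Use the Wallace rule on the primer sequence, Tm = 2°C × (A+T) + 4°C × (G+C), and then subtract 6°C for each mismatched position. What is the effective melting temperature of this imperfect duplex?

Primer base counts: A=5, T=1, G=2, C=4 → A+T=6, G+C=6
Perfect-match Tm = 2(6) + 4(6) = 12 + 24 = 36°C
Mismatches (positions where the bases are not complementary): 1 (at position 8)
Effective Tm = 36 − 1×6 = 36 − 6 = 30°C

30°C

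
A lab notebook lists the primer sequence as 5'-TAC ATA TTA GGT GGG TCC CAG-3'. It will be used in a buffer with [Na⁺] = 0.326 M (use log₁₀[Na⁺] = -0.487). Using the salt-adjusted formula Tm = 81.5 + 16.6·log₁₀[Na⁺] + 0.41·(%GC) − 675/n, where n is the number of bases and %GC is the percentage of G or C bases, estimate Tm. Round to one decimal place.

Length n = 21. Scanning the sequence gives T=6, C=4, A=5, G=6.
G+C = 10, so %GC = 10/21 × 100 = 47.619%
Salt term: 16.6 × (-0.487) = -8.084
GC term: 0.41 × 47.619 = 19.524; length term: −675/21 = −32.143
Tm = 81.5 + (-8.084) + 19.524 − 32.143 = 60.797 → 60.8°C

60.8°C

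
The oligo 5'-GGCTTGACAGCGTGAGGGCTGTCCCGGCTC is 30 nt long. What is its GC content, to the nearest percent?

Scanning the sequence gives C=9, A=3, G=12, T=6.
G+C = 12 + 9 = 21 out of 30 bases
%GC = 21/30 × 100 = 70% ≈ 70%

70%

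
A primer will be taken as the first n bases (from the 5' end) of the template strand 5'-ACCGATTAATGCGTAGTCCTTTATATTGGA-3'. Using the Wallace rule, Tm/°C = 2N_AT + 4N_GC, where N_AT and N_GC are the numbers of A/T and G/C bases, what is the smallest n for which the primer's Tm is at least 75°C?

First 27 bases: ACCGATTAATGCGTAGTCCTTTATATT → Tm = 72°C (< 75°C)
First 28 bases: ACCGATTAATGCGTAGTCCTTTATATTG → Tm = 76°C (≥ 75°C)
Since every base adds ≥2°C, Tm only increases with n, so the threshold is first crossed at n = 28.

n = 28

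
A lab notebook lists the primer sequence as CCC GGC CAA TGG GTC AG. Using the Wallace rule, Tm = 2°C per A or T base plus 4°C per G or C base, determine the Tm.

58°C

Base counts: A=3, C=6, T=2, G=6
AT pairs contribute 5, GC pairs contribute 12.
Tm = 2×5 + 4×12 = 58°C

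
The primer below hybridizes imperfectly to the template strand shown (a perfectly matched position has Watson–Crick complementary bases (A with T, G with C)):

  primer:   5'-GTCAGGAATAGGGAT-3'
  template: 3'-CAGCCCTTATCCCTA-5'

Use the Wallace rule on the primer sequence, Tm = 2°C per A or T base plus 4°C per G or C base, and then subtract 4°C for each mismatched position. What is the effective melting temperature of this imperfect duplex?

40°C

Primer base counts: A=5, T=3, G=6, C=1 → A+T=8, G+C=7
Perfect-match Tm = 2(8) + 4(7) = 16 + 28 = 44°C
Mismatches (positions where the bases are not complementary): 1 (at position 4)
Effective Tm = 44 − 1×4 = 44 − 4 = 40°C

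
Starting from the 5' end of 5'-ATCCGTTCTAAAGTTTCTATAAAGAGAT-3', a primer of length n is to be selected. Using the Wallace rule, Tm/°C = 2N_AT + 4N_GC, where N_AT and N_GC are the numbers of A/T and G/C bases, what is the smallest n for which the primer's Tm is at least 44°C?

n = 17

First 16 bases: ATCCGTTCTAAAGTTT → Tm = 42°C (< 44°C)
First 17 bases: ATCCGTTCTAAAGTTTC → Tm = 46°C (≥ 44°C)
Since every base adds ≥2°C, Tm only increases with n, so the threshold is first crossed at n = 17.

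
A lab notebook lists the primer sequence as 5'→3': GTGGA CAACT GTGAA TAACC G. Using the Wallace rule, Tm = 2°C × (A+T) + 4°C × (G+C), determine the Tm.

62°C

Base counts: G=6, C=4, A=7, T=4
A+T = 11, G+C = 10
Tm = 2(11) + 4(10) = 22 + 40 = 62°C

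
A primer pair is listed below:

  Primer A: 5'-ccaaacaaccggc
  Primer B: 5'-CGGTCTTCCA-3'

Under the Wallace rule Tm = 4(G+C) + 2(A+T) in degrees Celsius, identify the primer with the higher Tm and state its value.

Primer A, 42°C

Primer A: A+T=5, G+C=8 → Tm = 2(5)+4(8) = 42°C
Primer B: A+T=4, G+C=6 → Tm = 2(4)+4(6) = 32°C
42°C vs 32°C → primer A is higher.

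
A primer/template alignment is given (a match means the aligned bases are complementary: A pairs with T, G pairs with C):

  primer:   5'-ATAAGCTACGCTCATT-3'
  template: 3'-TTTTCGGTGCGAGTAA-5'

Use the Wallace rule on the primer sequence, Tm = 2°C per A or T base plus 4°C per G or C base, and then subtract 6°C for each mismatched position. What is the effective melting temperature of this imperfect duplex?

32°C

Primer base counts: A=5, T=5, G=2, C=4 → A+T=10, G+C=6
Perfect-match Tm = 2(10) + 4(6) = 20 + 24 = 44°C
Mismatches (positions where the bases are not complementary): 2 (at positions 2, 7)
Effective Tm = 44 − 2×6 = 44 − 12 = 32°C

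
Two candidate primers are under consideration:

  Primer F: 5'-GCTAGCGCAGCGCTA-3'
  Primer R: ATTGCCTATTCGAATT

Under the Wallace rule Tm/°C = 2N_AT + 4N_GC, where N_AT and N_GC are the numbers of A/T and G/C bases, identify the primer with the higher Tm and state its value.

Primer F: A+T=5, G+C=10 → Tm = 2(5)+4(10) = 50°C
Primer R: A+T=11, G+C=5 → Tm = 2(11)+4(5) = 42°C
50°C vs 42°C → primer F is higher.

Primer F, 50°C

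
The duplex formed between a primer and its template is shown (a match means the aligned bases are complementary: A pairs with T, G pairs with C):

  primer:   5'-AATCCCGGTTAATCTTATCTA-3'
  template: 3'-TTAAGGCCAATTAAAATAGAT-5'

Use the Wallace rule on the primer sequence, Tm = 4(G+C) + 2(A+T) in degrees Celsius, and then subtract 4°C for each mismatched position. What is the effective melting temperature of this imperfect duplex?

48°C

Primer base counts: A=6, T=8, G=2, C=5 → A+T=14, G+C=7
Perfect-match Tm = 2(14) + 4(7) = 28 + 28 = 56°C
Mismatches (positions where the bases are not complementary): 2 (at positions 4, 14)
Effective Tm = 56 − 2×4 = 56 − 8 = 48°C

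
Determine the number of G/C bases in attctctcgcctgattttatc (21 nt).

8

T=10, C=6, A=3, G=2
G+C = 2 + 6 = 8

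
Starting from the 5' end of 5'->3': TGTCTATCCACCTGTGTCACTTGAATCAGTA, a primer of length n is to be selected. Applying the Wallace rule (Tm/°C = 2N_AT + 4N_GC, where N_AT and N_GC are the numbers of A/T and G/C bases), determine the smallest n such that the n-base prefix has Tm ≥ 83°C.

First 28 bases: TGTCTATCCACCTGTGTCACTTGAATCA → Tm = 80°C (< 83°C)
First 29 bases: TGTCTATCCACCTGTGTCACTTGAATCAG → Tm = 84°C (≥ 83°C)
Each additional base adds 2°C (A/T) or 4°C (G/C), so Tm is non-decreasing in n; n = 29 is the first length to reach 83°C.

n = 29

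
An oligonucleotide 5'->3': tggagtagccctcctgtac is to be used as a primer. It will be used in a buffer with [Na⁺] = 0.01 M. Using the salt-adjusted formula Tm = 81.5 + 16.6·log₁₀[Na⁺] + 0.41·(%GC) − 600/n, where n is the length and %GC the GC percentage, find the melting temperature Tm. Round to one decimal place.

40.5°C

Length n = 19. Counting bases: T=5, G=5, C=6, A=3
G+C = 11, so %GC = 11/19 × 100 = 57.895%
Salt term: 16.6 × (-2) = -33.2
GC term: 0.41 × 57.895 = 23.737; length term: −600/19 = −31.579
Tm = 81.5 + (-33.2) + 23.737 − 31.579 = 40.458 → 40.5°C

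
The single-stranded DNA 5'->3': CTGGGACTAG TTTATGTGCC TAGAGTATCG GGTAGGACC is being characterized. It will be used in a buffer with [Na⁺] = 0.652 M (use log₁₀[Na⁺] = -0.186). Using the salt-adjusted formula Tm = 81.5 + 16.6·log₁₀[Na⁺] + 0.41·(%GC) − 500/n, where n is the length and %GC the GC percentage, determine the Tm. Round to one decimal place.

Length n = 39. C=7, T=11, A=8, G=13
G+C = 20, so %GC = 20/39 × 100 = 51.282%
Salt term: 16.6 × (-0.186) = -3.088
GC term: 0.41 × 51.282 = 21.026; length term: −500/39 = −12.821
Tm = 81.5 + (-3.088) + 21.026 − 12.821 = 86.617 → 86.6°C

86.6°C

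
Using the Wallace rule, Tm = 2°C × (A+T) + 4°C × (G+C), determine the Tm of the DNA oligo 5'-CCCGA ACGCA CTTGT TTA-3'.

54°C

Scanning the sequence gives T=5, G=3, C=6, A=4.
So N_AT = 9 and N_GC = 9.
Tm = 4·9 + 2·9 = 36 + 18 = 54°C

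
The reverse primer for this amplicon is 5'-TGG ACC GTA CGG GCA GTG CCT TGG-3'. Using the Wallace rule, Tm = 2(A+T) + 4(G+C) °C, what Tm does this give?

Base counts: A=3, T=5, C=6, G=10
So N_AT = 8 and N_GC = 16.
Tm = 2(8) + 4(16) = 16 + 64 = 80°C

80°C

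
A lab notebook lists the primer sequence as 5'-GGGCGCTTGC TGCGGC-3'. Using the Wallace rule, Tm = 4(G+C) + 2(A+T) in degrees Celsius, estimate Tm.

Base counts: G=8, C=5, T=3, A=0
AT pairs contribute 3, GC pairs contribute 13.
Tm = 2×3 + 4×13 = 58°C

58°C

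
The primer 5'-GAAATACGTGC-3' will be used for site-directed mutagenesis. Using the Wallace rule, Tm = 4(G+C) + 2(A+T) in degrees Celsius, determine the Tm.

32°C

Counting bases: C=2, G=3, A=4, T=2
So N_AT = 6 and N_GC = 5.
Tm = 2×6 + 4×5 = 32°C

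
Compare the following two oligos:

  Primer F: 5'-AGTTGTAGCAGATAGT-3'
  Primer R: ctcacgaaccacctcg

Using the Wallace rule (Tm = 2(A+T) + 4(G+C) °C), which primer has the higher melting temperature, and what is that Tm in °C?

Primer R, 52°C

Primer F: A+T=10, G+C=6 → Tm = 2(10)+4(6) = 44°C
Primer R: A+T=6, G+C=10 → Tm = 2(6)+4(10) = 52°C
44°C vs 52°C → primer R is higher.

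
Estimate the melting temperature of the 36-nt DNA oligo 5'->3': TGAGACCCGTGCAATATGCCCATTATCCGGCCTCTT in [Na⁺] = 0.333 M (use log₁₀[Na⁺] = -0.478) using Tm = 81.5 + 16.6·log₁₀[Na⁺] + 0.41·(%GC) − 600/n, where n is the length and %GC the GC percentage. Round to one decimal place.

78.5°C

Length n = 36. G=7, T=10, C=12, A=7
G+C = 19, so %GC = 19/36 × 100 = 52.778%
Salt term: 16.6 × (-0.478) = -7.935
GC term: 0.41 × 52.778 = 21.639; length term: −600/36 = −16.667
Tm = 81.5 + (-7.935) + 21.639 − 16.667 = 78.537 → 78.5°C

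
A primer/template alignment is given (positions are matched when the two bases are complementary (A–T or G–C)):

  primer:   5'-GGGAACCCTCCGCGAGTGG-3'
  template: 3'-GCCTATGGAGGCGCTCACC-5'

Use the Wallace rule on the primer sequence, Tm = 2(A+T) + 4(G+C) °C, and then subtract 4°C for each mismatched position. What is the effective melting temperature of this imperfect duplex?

54°C

Primer base counts: A=3, T=2, G=8, C=6 → A+T=5, G+C=14
Perfect-match Tm = 2(5) + 4(14) = 10 + 56 = 66°C
Mismatches (positions where the bases are not complementary): 3 (at positions 1, 5, 6)
Effective Tm = 66 − 3×4 = 66 − 12 = 54°C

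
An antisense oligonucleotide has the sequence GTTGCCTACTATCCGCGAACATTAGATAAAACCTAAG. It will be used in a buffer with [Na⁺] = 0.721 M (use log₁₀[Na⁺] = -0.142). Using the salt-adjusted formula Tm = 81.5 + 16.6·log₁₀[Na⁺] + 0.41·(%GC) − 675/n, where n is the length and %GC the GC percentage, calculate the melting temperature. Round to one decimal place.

Length n = 37. Counting bases: T=9, A=13, C=9, G=6
G+C = 15, so %GC = 15/37 × 100 = 40.541%
Salt term: 16.6 × (-0.142) = -2.357
GC term: 0.41 × 40.541 = 16.622; length term: −675/37 = −18.243
Tm = 81.5 + (-2.357) + 16.622 − 18.243 = 77.522 → 77.5°C

77.5°C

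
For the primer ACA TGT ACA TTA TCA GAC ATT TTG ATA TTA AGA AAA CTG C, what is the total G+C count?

11

T=13, A=16, C=6, G=5
Total G or C: 5 + 6 = 11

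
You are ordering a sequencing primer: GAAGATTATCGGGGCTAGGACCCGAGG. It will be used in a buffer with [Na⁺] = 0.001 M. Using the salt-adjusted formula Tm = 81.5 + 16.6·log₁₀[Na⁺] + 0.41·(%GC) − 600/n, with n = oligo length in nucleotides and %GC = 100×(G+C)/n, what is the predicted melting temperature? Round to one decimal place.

Length n = 27. Scanning the sequence gives A=7, C=5, G=11, T=4.
G+C = 16, so %GC = 16/27 × 100 = 59.259%
Salt term: 16.6 × (-3) = -49.8
GC term: 0.41 × 59.259 = 24.296; length term: −600/27 = −22.222
Tm = 81.5 + (-49.8) + 24.296 − 22.222 = 33.774 → 33.8°C

33.8°C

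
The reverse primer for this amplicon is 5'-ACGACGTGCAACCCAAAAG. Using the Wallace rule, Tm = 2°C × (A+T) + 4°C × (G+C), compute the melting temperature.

Base counts: G=4, A=8, C=6, T=1
A+T = 9, G+C = 10
Tm = 4·10 + 2·9 = 40 + 18 = 58°C

58°C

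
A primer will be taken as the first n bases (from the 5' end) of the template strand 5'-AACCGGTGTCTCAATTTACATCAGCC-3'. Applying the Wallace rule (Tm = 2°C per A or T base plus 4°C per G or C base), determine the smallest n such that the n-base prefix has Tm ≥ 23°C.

n = 8

First 7 bases: AACCGGT → Tm = 22°C (< 23°C)
First 8 bases: AACCGGTG → Tm = 26°C (≥ 23°C)
Since every base adds ≥2°C, Tm only increases with n, so the threshold is first crossed at n = 8.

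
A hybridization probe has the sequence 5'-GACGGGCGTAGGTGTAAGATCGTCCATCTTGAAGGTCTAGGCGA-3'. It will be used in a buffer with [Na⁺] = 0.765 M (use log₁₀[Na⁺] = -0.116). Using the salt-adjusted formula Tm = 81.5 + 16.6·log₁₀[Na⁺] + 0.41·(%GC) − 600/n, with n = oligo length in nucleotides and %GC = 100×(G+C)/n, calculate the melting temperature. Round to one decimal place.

Length n = 44. Counting bases: T=10, A=10, G=16, C=8
G+C = 24, so %GC = 24/44 × 100 = 54.545%
Salt term: 16.6 × (-0.116) = -1.926
GC term: 0.41 × 54.545 = 22.363; length term: −600/44 = −13.636
Tm = 81.5 + (-1.926) + 22.363 − 13.636 = 88.301 → 88.3°C

88.3°C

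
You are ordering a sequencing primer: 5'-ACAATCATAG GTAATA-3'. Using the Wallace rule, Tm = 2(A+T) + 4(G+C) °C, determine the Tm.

40°C

Counting bases: T=4, G=2, A=8, C=2
A+T = 12, G+C = 4
Tm = 4·4 + 2·12 = 16 + 24 = 40°C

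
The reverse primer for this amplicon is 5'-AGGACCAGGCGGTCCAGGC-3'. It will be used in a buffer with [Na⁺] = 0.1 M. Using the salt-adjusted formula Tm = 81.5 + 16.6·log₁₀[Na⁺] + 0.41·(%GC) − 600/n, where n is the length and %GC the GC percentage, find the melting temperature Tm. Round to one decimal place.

63.5°C

Length n = 19. Counting bases: T=1, G=8, A=4, C=6
G+C = 14, so %GC = 14/19 × 100 = 73.684%
Salt term: 16.6 × (-1) = -16.6
GC term: 0.41 × 73.684 = 30.21; length term: −600/19 = −31.579
Tm = 81.5 + (-16.6) + 30.21 − 31.579 = 63.531 → 63.5°C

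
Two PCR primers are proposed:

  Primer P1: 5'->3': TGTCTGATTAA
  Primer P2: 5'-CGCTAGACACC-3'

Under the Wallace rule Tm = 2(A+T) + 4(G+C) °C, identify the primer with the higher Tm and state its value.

Primer P1: A+T=8, G+C=3 → Tm = 2(8)+4(3) = 28°C
Primer P2: A+T=4, G+C=7 → Tm = 2(4)+4(7) = 36°C
28°C vs 36°C → primer P2 is higher.

Primer P2, 36°C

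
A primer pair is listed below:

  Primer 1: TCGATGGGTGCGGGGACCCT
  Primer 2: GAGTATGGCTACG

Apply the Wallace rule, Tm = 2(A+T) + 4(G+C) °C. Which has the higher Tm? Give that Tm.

Primer 1, 68°C

Primer 1: A+T=6, G+C=14 → Tm = 2(6)+4(14) = 68°C
Primer 2: A+T=6, G+C=7 → Tm = 2(6)+4(7) = 40°C
68°C vs 40°C → primer 1 is higher.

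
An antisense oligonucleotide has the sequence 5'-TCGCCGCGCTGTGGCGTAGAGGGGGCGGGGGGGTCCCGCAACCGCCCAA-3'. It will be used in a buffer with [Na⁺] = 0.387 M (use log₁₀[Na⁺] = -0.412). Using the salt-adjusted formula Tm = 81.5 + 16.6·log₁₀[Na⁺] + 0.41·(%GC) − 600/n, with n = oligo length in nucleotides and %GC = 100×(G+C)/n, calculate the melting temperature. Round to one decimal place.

Length n = 49. Counting bases: A=6, C=16, T=5, G=22
G+C = 38, so %GC = 38/49 × 100 = 77.551%
Salt term: 16.6 × (-0.412) = -6.839
GC term: 0.41 × 77.551 = 31.796; length term: −600/49 = −12.245
Tm = 81.5 + (-6.839) + 31.796 − 12.245 = 94.212 → 94.2°C

94.2°C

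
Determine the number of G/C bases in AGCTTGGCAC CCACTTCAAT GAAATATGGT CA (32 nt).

Counting bases: T=8, G=6, A=10, C=8
Total G or C: 6 + 8 = 14

14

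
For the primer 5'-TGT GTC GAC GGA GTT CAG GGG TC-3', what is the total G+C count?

14

Base counts: A=3, T=6, C=4, G=10
G+C = 10 + 4 = 14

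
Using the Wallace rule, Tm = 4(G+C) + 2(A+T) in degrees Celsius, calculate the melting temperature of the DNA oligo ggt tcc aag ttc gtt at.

A=3, T=7, G=4, C=3
AT pairs contribute 10, GC pairs contribute 7.
Tm = 2×10 + 4×7 = 48°C

48°C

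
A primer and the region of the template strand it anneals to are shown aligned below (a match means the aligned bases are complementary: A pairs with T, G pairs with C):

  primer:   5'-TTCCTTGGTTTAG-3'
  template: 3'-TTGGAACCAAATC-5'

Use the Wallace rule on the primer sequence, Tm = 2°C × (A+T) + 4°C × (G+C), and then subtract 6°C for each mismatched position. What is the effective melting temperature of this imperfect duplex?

24°C

Primer base counts: A=1, T=7, G=3, C=2 → A+T=8, G+C=5
Perfect-match Tm = 2(8) + 4(5) = 16 + 20 = 36°C
Mismatches (positions where the bases are not complementary): 2 (at positions 1, 2)
Effective Tm = 36 − 2×6 = 36 − 12 = 24°C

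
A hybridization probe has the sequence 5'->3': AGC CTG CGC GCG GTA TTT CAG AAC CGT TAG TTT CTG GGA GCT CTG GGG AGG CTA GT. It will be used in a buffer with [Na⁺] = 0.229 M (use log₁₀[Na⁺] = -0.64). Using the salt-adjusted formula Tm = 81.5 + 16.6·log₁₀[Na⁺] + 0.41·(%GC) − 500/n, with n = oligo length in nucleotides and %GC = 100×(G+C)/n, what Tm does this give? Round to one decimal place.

Length n = 56. Base counts: A=9, G=20, T=15, C=12
G+C = 32, so %GC = 32/56 × 100 = 57.143%
Salt term: 16.6 × (-0.64) = -10.624
GC term: 0.41 × 57.143 = 23.429; length term: −500/56 = −8.929
Tm = 81.5 + (-10.624) + 23.429 − 8.929 = 85.376 → 85.4°C

85.4°C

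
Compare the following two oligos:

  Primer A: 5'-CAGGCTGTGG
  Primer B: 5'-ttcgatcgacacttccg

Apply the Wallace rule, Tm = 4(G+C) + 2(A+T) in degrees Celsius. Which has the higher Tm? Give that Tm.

Primer A: A+T=3, G+C=7 → Tm = 2(3)+4(7) = 34°C
Primer B: A+T=8, G+C=9 → Tm = 2(8)+4(9) = 52°C
34°C vs 52°C → primer B is higher.

Primer B, 52°C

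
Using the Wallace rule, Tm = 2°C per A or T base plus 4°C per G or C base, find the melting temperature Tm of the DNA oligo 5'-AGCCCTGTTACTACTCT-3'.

Scanning the sequence gives G=2, T=6, A=3, C=6.
AT pairs contribute 9, GC pairs contribute 8.
Tm = 4·8 + 2·9 = 32 + 18 = 50°C

50°C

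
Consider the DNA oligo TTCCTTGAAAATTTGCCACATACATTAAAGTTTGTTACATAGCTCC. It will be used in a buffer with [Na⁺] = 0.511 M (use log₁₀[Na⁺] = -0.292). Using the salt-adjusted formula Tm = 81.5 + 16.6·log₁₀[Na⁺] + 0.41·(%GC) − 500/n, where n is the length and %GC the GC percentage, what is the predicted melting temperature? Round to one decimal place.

Length n = 46. Base counts: A=14, C=10, G=5, T=17
G+C = 15, so %GC = 15/46 × 100 = 32.609%
Salt term: 16.6 × (-0.292) = -4.847
GC term: 0.41 × 32.609 = 13.37; length term: −500/46 = −10.87
Tm = 81.5 + (-4.847) + 13.37 − 10.87 = 79.153 → 79.2°C

79.2°C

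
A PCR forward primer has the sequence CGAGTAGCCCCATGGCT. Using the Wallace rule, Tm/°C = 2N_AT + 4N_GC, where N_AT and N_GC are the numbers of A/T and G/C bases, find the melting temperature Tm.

Counting bases: A=3, G=5, T=3, C=6
A+T = 6, G+C = 11
Tm = 4·11 + 2·6 = 44 + 12 = 56°C

56°C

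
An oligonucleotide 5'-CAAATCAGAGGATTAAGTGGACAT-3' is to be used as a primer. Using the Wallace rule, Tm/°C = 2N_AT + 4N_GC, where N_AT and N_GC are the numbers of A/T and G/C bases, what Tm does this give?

66°C

Scanning the sequence gives A=10, G=6, T=5, C=3.
So N_AT = 15 and N_GC = 9.
Tm = 2×15 + 4×9 = 66°C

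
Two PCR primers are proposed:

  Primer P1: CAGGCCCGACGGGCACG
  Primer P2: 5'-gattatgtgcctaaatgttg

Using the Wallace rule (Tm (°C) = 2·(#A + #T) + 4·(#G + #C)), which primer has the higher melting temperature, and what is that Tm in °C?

Primer P1: A+T=3, G+C=14 → Tm = 2(3)+4(14) = 62°C
Primer P2: A+T=13, G+C=7 → Tm = 2(13)+4(7) = 54°C
62°C vs 54°C → primer P1 is higher.

Primer P1, 62°C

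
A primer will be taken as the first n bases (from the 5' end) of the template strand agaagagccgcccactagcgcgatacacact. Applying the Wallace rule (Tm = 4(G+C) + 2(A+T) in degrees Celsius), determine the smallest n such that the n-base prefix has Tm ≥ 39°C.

First 11 bases: AGAAGAGCCGC → Tm = 36°C (< 39°C)
First 12 bases: AGAAGAGCCGCC → Tm = 40°C (≥ 39°C)
Each additional base adds 2°C (A/T) or 4°C (G/C), so Tm is non-decreasing in n; n = 12 is the first length to reach 39°C.

n = 12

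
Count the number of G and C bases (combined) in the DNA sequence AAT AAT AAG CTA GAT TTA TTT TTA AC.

C=2, T=11, A=11, G=2
G+C = 2 + 2 = 4

4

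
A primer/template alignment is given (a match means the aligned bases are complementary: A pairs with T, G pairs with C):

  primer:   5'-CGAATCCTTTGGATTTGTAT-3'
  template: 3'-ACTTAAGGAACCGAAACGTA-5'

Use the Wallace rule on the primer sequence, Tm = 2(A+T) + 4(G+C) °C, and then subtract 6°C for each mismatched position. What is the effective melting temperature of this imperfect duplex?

24°C

Primer base counts: A=4, T=9, G=4, C=3 → A+T=13, G+C=7
Perfect-match Tm = 2(13) + 4(7) = 26 + 28 = 54°C
Mismatches (positions where the bases are not complementary): 5 (at positions 1, 6, 8, 13, 18)
Effective Tm = 54 − 5×6 = 54 − 30 = 24°C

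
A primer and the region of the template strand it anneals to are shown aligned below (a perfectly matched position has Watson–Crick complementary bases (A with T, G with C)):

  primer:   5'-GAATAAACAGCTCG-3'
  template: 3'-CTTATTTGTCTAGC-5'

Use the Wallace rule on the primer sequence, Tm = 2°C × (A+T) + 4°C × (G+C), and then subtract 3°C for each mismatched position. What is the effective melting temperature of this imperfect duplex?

37°C

Primer base counts: A=6, T=2, G=3, C=3 → A+T=8, G+C=6
Perfect-match Tm = 2(8) + 4(6) = 16 + 24 = 40°C
Mismatches (positions where the bases are not complementary): 1 (at position 11)
Effective Tm = 40 − 1×3 = 40 − 3 = 37°C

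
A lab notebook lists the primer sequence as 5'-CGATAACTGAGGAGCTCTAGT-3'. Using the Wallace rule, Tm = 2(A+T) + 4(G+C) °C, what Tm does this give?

62°C

A=6, T=5, C=4, G=6
So N_AT = 11 and N_GC = 10.
Tm = 2×11 + 4×10 = 62°C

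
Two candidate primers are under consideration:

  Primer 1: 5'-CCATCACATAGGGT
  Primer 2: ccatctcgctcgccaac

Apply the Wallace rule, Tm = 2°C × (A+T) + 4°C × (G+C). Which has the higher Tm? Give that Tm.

Primer 1: A+T=7, G+C=7 → Tm = 2(7)+4(7) = 42°C
Primer 2: A+T=6, G+C=11 → Tm = 2(6)+4(11) = 56°C
42°C vs 56°C → primer 2 is higher.

Primer 2, 56°C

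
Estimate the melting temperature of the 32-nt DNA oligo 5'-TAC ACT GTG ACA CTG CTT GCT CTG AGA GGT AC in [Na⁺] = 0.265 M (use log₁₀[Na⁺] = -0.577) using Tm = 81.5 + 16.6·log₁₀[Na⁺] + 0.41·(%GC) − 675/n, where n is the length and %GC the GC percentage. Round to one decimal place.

Length n = 32. Base counts: A=7, G=8, T=9, C=8
G+C = 16, so %GC = 16/32 × 100 = 50%
Salt term: 16.6 × (-0.577) = -9.578
GC term: 0.41 × 50 = 20.5; length term: −675/32 = −21.094
Tm = 81.5 + (-9.578) + 20.5 − 21.094 = 71.328 → 71.3°C

71.3°C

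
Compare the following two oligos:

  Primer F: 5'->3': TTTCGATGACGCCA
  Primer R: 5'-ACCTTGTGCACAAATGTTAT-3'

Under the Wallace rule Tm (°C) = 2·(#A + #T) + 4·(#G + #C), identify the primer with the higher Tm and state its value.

Primer R, 54°C

Primer F: A+T=7, G+C=7 → Tm = 2(7)+4(7) = 42°C
Primer R: A+T=13, G+C=7 → Tm = 2(13)+4(7) = 54°C
42°C vs 54°C → primer R is higher.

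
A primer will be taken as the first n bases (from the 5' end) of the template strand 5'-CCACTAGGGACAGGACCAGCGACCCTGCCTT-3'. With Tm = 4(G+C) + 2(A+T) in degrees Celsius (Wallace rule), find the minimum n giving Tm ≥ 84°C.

n = 25

First 24 bases: CCACTAGGGACAGGACCAGCGACC → Tm = 80°C (< 84°C)
First 25 bases: CCACTAGGGACAGGACCAGCGACCC → Tm = 84°C (≥ 84°C)
Since every base adds ≥2°C, Tm only increases with n, so the threshold is first crossed at n = 25.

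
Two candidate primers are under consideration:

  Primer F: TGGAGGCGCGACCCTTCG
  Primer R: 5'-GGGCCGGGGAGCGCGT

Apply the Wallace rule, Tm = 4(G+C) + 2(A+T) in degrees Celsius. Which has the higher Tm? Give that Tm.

Primer F, 62°C

Primer F: A+T=5, G+C=13 → Tm = 2(5)+4(13) = 62°C
Primer R: A+T=2, G+C=14 → Tm = 2(2)+4(14) = 60°C
62°C vs 60°C → primer F is higher.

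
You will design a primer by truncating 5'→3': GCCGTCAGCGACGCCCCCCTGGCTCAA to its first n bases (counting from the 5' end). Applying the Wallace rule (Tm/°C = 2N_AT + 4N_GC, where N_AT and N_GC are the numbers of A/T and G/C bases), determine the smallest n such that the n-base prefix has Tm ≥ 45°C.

n = 13

First 12 bases: GCCGTCAGCGAC → Tm = 42°C (< 45°C)
First 13 bases: GCCGTCAGCGACG → Tm = 46°C (≥ 45°C)
Since every base adds ≥2°C, Tm only increases with n, so the threshold is first crossed at n = 13.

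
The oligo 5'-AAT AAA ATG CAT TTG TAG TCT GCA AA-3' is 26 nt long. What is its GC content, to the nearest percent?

27%

Base counts: C=3, T=8, G=4, A=11
G+C = 4 + 3 = 7 out of 26 bases
%GC = 7/26 × 100 = 26.92% ≈ 27%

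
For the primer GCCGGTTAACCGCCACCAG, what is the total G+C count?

Scanning the sequence gives A=4, G=5, C=8, T=2.
Total G or C: 5 + 8 = 13

13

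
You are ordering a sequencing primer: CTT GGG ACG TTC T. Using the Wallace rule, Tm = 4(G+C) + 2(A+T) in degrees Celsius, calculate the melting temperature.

Counting bases: G=4, A=1, T=5, C=3
So N_AT = 6 and N_GC = 7.
Tm = 2×6 + 4×7 = 40°C

40°C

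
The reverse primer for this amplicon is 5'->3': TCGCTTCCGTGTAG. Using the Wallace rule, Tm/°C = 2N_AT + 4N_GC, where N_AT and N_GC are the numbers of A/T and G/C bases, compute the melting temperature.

44°C

Counting bases: G=4, A=1, C=4, T=5
AT pairs contribute 6, GC pairs contribute 8.
Tm = 2(6) + 4(8) = 12 + 32 = 44°C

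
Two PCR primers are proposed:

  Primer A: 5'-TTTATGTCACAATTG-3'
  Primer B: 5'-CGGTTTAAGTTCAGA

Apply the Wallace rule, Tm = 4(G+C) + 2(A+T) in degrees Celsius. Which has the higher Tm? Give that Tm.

Primer B, 42°C

Primer A: A+T=11, G+C=4 → Tm = 2(11)+4(4) = 38°C
Primer B: A+T=9, G+C=6 → Tm = 2(9)+4(6) = 42°C
38°C vs 42°C → primer B is higher.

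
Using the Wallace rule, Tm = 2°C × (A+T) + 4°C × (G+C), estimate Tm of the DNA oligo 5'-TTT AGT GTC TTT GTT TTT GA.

50°C

Base counts: C=1, G=4, A=2, T=13
A+T = 15, G+C = 5
Tm = 4·5 + 2·15 = 20 + 30 = 50°C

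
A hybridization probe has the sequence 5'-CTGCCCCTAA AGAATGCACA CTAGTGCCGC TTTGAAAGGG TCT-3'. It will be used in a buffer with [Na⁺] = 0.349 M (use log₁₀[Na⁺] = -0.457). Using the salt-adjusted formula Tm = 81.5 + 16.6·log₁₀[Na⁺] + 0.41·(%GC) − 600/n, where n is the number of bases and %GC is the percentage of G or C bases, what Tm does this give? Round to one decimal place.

80.9°C

Length n = 43. Counting bases: C=12, G=10, A=11, T=10
G+C = 22, so %GC = 22/43 × 100 = 51.163%
Salt term: 16.6 × (-0.457) = -7.586
GC term: 0.41 × 51.163 = 20.977; length term: −600/43 = −13.953
Tm = 81.5 + (-7.586) + 20.977 − 13.953 = 80.938 → 80.9°C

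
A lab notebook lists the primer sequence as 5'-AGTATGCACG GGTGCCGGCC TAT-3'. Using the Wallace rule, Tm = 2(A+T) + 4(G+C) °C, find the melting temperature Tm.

74°C

Base counts: C=6, T=5, G=8, A=4
So N_AT = 9 and N_GC = 14.
Tm = 4·14 + 2·9 = 56 + 18 = 74°C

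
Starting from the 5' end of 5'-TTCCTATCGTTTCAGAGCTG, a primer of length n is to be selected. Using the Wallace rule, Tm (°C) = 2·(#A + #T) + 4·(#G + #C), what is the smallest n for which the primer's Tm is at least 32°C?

First 11 bases: TTCCTATCGTT → Tm = 30°C (< 32°C)
First 12 bases: TTCCTATCGTTT → Tm = 32°C (≥ 32°C)
Each additional base adds 2°C (A/T) or 4°C (G/C), so Tm is non-decreasing in n; n = 12 is the first length to reach 32°C.

n = 12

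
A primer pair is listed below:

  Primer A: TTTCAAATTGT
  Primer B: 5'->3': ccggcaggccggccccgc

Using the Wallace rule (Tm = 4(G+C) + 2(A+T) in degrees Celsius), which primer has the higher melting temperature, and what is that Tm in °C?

Primer A: A+T=9, G+C=2 → Tm = 2(9)+4(2) = 26°C
Primer B: A+T=1, G+C=17 → Tm = 2(1)+4(17) = 70°C
26°C vs 70°C → primer B is higher.

Primer B, 70°C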